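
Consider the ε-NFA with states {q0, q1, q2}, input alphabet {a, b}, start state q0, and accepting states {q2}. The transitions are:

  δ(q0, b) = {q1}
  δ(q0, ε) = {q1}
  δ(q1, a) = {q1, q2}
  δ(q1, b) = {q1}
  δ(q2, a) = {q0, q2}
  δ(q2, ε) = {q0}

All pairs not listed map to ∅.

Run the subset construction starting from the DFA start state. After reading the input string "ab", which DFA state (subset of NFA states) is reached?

Start: {q0, q1}.
δ(q0,a) = ∅; δ(q1,a) = {q1, q2}.
Union: {q1, q2}.
ε-closure gives {q0, q1, q2}.
After a: {q0, q1, q2}.
δ(q0,b) = {q1}; δ(q1,b) = {q1}; δ(q2,b) = ∅.
Union: {q1}.
After b: {q1}.

{q1}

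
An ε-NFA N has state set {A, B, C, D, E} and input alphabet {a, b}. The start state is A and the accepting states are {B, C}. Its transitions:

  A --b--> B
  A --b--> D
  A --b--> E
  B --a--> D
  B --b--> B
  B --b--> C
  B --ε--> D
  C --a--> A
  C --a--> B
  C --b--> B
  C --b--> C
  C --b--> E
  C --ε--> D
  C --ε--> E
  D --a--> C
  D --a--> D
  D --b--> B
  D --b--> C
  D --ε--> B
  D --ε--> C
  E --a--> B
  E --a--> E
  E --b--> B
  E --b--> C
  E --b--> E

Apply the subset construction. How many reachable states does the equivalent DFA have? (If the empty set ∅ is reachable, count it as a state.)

4

Start state of the DFA: {A} (ε-closure of the NFA start).
{A} --a--> ∅  [new]
{A} --b--> {B, C, D, E}  [new]
∅ --a--> ∅  [seen]
∅ --b--> ∅  [seen]
{B, C, D, E} --a--> {A, B, C, D, E}  [new]
{B, C, D, E} --b--> {B, C, D, E}  [seen]
{A, B, C, D, E} --a--> {A, B, C, D, E}  [seen]
{A, B, C, D, E} --b--> {B, C, D, E}  [seen]
Reachable DFA states: {A}, ∅, {B, C, D, E}, {A, B, C, D, E}.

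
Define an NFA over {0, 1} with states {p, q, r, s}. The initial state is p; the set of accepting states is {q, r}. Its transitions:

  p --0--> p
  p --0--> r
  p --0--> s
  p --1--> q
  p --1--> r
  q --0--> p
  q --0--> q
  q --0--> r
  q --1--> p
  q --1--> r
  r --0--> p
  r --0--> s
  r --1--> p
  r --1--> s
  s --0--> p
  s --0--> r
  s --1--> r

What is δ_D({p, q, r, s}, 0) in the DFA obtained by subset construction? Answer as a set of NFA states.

{p, q, r, s}

δ(p,0) = {p, r, s}; δ(q,0) = {p, q, r}; δ(r,0) = {p, s}; δ(s,0) = {p, r}.
Union: {p, q, r, s}.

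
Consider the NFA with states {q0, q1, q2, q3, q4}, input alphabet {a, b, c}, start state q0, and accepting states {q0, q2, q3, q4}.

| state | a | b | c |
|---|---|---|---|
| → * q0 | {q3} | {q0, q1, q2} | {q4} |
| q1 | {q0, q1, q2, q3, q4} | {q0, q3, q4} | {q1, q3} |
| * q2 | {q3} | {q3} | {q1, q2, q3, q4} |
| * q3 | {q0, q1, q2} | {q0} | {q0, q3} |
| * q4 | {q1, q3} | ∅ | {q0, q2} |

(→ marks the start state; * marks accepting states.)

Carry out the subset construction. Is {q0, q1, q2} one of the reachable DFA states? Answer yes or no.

Start state of the DFA: {q0}.
{q0} --a--> {q3}  [new]
{q0} --b--> {q0, q1, q2}  [new]
{q0} --c--> {q4}  [new]
{q3} --a--> {q0, q1, q2}  [seen]
{q3} --b--> {q0}  [seen]
{q3} --c--> {q0, q3}  [new]
{q0, q1, q2} --a--> {q0, q1, q2, q3, q4}  [new]
{q0, q1, q2} --b--> {q0, q1, q2, q3, q4}  [seen]
{q0, q1, q2} --c--> {q1, q2, q3, q4}  [new]
{q4} --a--> {q1, q3}  [new]
{q4} --b--> ∅  [new]
{q4} --c--> {q0, q2}  [new]
{q0, q3} --a--> {q0, q1, q2, q3}  [new]
{q0, q3} --b--> {q0, q1, q2}  [seen]
{q0, q3} --c--> {q0, q3, q4}  [new]
{q0, q1, q2, q3, q4} --a--> {q0, q1, q2, q3, q4}  [seen]
{q0, q1, q2, q3, q4} --b--> {q0, q1, q2, q3, q4}  [seen]
{q0, q1, q2, q3, q4} --c--> {q0, q1, q2, q3, q4}  [seen]
{q1, q2, q3, q4} --a--> {q0, q1, q2, q3, q4}  [seen]
{q1, q2, q3, q4} --b--> {q0, q3, q4}  [seen]
{q1, q2, q3, q4} --c--> {q0, q1, q2, q3, q4}  [seen]
{q1, q3} --a--> {q0, q1, q2, q3, q4}  [seen]
{q1, q3} --b--> {q0, q3, q4}  [seen]
{q1, q3} --c--> {q0, q1, q3}  [new]
∅ --a--> ∅  [seen]
∅ --b--> ∅  [seen]
∅ --c--> ∅  [seen]
{q0, q2} --a--> {q3}  [seen]
{q0, q2} --b--> {q0, q1, q2, q3}  [seen]
{q0, q2} --c--> {q1, q2, q3, q4}  [seen]
{q0, q1, q2, q3} --a--> {q0, q1, q2, q3, q4}  [seen]
{q0, q1, q2, q3} --b--> {q0, q1, q2, q3, q4}  [seen]
{q0, q1, q2, q3} --c--> {q0, q1, q2, q3, q4}  [seen]
{q0, q3, q4} --a--> {q0, q1, q2, q3}  [seen]
{q0, q3, q4} --b--> {q0, q1, q2}  [seen]
{q0, q3, q4} --c--> {q0, q2, q3, q4}  [new]
{q0, q1, q3} --a--> {q0, q1, q2, q3, q4}  [seen]
{q0, q1, q3} --b--> {q0, q1, q2, q3, q4}  [seen]
{q0, q1, q3} --c--> {q0, q1, q3, q4}  [new]
{q0, q2, q3, q4} --a--> {q0, q1, q2, q3}  [seen]
{q0, q2, q3, q4} --b--> {q0, q1, q2, q3}  [seen]
{q0, q2, q3, q4} --c--> {q0, q1, q2, q3, q4}  [seen]
{q0, q1, q3, q4} --a--> {q0, q1, q2, q3, q4}  [seen]
{q0, q1, q3, q4} --b--> {q0, q1, q2, q3, q4}  [seen]
{q0, q1, q3, q4} --c--> {q0, q1, q2, q3, q4}  [seen]
Reachable DFA states: {q0}, {q3}, {q0, q1, q2}, {q4}, {q0, q3}, {q0, q1, q2, q3, q4}, {q1, q2, q3, q4}, {q1, q3}, ∅, {q0, q2}, {q0, q1, q2, q3}, {q0, q3, q4}, {q0, q1, q3}, {q0, q2, q3, q4}, {q0, q1, q3, q4}.
{q0, q1, q2} is among them.

yes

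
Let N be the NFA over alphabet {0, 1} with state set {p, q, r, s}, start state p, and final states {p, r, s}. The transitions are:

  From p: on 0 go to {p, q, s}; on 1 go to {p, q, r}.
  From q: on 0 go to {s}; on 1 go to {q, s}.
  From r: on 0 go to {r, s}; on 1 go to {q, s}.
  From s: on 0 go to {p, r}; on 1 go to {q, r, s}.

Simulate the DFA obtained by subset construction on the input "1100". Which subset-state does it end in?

Start: {p}.
δ(p,1) = {p, q, r}.
Union: {p, q, r}.
After 1: {p, q, r}.
δ(p,1) = {p, q, r}; δ(q,1) = {q, s}; δ(r,1) = {q, s}.
Union: {p, q, r, s}.
After 1: {p, q, r, s}.
δ(p,0) = {p, q, s}; δ(q,0) = {s}; δ(r,0) = {r, s}; δ(s,0) = {p, r}.
Union: {p, q, r, s}.
After 0: {p, q, r, s}.
δ(p,0) = {p, q, s}; δ(q,0) = {s}; δ(r,0) = {r, s}; δ(s,0) = {p, r}.
Union: {p, q, r, s}.
After 0: {p, q, r, s}.

{p, q, r, s}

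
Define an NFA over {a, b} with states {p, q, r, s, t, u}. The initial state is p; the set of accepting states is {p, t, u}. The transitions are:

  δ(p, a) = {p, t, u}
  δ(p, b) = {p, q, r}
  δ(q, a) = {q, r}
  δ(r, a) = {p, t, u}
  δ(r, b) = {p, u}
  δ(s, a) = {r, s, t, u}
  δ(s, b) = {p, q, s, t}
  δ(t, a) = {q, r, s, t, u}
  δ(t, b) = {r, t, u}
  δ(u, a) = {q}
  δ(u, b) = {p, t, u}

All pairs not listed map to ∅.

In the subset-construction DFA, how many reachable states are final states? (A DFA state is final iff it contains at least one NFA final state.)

Start state of the DFA: {p}.
{p} --a--> {p, t, u}  [new]
{p} --b--> {p, q, r}  [new]
{p, t, u} --a--> {p, q, r, s, t, u}  [new]
{p, t, u} --b--> {p, q, r, t, u}  [new]
{p, q, r} --a--> {p, q, r, t, u}  [seen]
{p, q, r} --b--> {p, q, r, u}  [new]
{p, q, r, s, t, u} --a--> {p, q, r, s, t, u}  [seen]
{p, q, r, s, t, u} --b--> {p, q, r, s, t, u}  [seen]
{p, q, r, t, u} --a--> {p, q, r, s, t, u}  [seen]
{p, q, r, t, u} --b--> {p, q, r, t, u}  [seen]
{p, q, r, u} --a--> {p, q, r, t, u}  [seen]
{p, q, r, u} --b--> {p, q, r, t, u}  [seen]
Reachable DFA states: {p}, {p, t, u}, {p, q, r}, {p, q, r, s, t, u}, {p, q, r, t, u}, {p, q, r, u}.
Accepting DFA states (contain an NFA accepting state): {p}, {p, t, u}, {p, q, r}, {p, q, r, s, t, u}, {p, q, r, t, u}, {p, q, r, u}.

6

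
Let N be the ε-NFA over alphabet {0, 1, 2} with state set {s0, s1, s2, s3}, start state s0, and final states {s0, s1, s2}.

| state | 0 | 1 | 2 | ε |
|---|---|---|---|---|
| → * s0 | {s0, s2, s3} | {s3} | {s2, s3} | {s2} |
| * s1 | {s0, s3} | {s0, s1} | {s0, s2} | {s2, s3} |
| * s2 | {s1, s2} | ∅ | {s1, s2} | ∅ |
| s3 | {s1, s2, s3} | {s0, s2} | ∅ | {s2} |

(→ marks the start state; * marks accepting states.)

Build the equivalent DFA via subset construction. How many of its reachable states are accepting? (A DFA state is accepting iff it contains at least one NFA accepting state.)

Start state of the DFA: {s0, s2} (ε-closure of the NFA start).
{s0, s2} --0--> {s0, s1, s2, s3}  [new]
{s0, s2} --1--> {s2, s3}  [new]
{s0, s2} --2--> {s1, s2, s3}  [new]
{s0, s1, s2, s3} --0--> {s0, s1, s2, s3}  [seen]
{s0, s1, s2, s3} --1--> {s0, s1, s2, s3}  [seen]
{s0, s1, s2, s3} --2--> {s0, s1, s2, s3}  [seen]
{s2, s3} --0--> {s1, s2, s3}  [seen]
{s2, s3} --1--> {s0, s2}  [seen]
{s2, s3} --2--> {s1, s2, s3}  [seen]
{s1, s2, s3} --0--> {s0, s1, s2, s3}  [seen]
{s1, s2, s3} --1--> {s0, s1, s2, s3}  [seen]
{s1, s2, s3} --2--> {s0, s1, s2, s3}  [seen]
Reachable DFA states: {s0, s2}, {s0, s1, s2, s3}, {s2, s3}, {s1, s2, s3}.
Accepting DFA states (contain an NFA accepting state): {s0, s2}, {s0, s1, s2, s3}, {s2, s3}, {s1, s2, s3}.

4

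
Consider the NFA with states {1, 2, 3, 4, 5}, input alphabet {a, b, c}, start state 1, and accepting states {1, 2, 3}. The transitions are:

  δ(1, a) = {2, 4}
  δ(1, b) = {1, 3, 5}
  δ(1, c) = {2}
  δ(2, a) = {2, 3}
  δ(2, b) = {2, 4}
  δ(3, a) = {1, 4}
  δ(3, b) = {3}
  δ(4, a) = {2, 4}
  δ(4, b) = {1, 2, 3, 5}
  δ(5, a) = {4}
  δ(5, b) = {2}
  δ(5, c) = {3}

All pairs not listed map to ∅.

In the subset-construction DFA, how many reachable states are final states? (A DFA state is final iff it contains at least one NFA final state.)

Start state of the DFA: {1}.
{1} --a--> {2, 4}  [new]
{1} --b--> {1, 3, 5}  [new]
{1} --c--> {2}  [new]
{2, 4} --a--> {2, 3, 4}  [new]
{2, 4} --b--> {1, 2, 3, 4, 5}  [new]
{2, 4} --c--> ∅  [new]
{1, 3, 5} --a--> {1, 2, 4}  [new]
{1, 3, 5} --b--> {1, 2, 3, 5}  [new]
{1, 3, 5} --c--> {2, 3}  [new]
{2} --a--> {2, 3}  [seen]
{2} --b--> {2, 4}  [seen]
{2} --c--> ∅  [seen]
{2, 3, 4} --a--> {1, 2, 3, 4}  [new]
{2, 3, 4} --b--> {1, 2, 3, 4, 5}  [seen]
{2, 3, 4} --c--> ∅  [seen]
{1, 2, 3, 4, 5} --a--> {1, 2, 3, 4}  [seen]
{1, 2, 3, 4, 5} --b--> {1, 2, 3, 4, 5}  [seen]
{1, 2, 3, 4, 5} --c--> {2, 3}  [seen]
∅ --a--> ∅  [seen]
∅ --b--> ∅  [seen]
∅ --c--> ∅  [seen]
{1, 2, 4} --a--> {2, 3, 4}  [seen]
{1, 2, 4} --b--> {1, 2, 3, 4, 5}  [seen]
{1, 2, 4} --c--> {2}  [seen]
{1, 2, 3, 5} --a--> {1, 2, 3, 4}  [seen]
{1, 2, 3, 5} --b--> {1, 2, 3, 4, 5}  [seen]
{1, 2, 3, 5} --c--> {2, 3}  [seen]
{2, 3} --a--> {1, 2, 3, 4}  [seen]
{2, 3} --b--> {2, 3, 4}  [seen]
{2, 3} --c--> ∅  [seen]
{1, 2, 3, 4} --a--> {1, 2, 3, 4}  [seen]
{1, 2, 3, 4} --b--> {1, 2, 3, 4, 5}  [seen]
{1, 2, 3, 4} --c--> {2}  [seen]
Reachable DFA states: {1}, {2, 4}, {1, 3, 5}, {2}, {2, 3, 4}, {1, 2, 3, 4, 5}, ∅, {1, 2, 4}, {1, 2, 3, 5}, {2, 3}, {1, 2, 3, 4}.
Accepting DFA states (contain an NFA accepting state): {1}, {2, 4}, {1, 3, 5}, {2}, {2, 3, 4}, {1, 2, 3, 4, 5}, {1, 2, 4}, {1, 2, 3, 5}, {2, 3}, {1, 2, 3, 4}.

10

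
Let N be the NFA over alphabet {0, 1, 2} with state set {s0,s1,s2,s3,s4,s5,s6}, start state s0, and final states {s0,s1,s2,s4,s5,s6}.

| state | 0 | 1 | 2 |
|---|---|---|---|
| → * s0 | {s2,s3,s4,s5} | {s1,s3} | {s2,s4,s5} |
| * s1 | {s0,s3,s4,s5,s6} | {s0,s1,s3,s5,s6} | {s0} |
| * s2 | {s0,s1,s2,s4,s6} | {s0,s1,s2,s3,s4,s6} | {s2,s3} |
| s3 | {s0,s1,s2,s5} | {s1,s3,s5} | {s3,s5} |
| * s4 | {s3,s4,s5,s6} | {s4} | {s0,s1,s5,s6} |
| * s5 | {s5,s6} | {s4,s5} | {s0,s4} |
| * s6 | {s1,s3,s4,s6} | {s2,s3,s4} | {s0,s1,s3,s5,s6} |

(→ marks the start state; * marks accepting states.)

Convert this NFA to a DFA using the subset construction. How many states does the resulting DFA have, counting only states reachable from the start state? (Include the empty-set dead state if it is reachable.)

10

Start state of the DFA: {s0}.
{s0} --0--> {s2,s3,s4,s5}  [new]
{s0} --1--> {s1,s3}  [new]
{s0} --2--> {s2,s4,s5}  [new]
{s2,s3,s4,s5} --0--> {s0,s1,s2,s3,s4,s5,s6}  [new]
{s2,s3,s4,s5} --1--> {s0,s1,s2,s3,s4,s5,s6}  [seen]
{s2,s3,s4,s5} --2--> {s0,s1,s2,s3,s4,s5,s6}  [seen]
{s1,s3} --0--> {s0,s1,s2,s3,s4,s5,s6}  [seen]
{s1,s3} --1--> {s0,s1,s3,s5,s6}  [new]
{s1,s3} --2--> {s0,s3,s5}  [new]
{s2,s4,s5} --0--> {s0,s1,s2,s3,s4,s5,s6}  [seen]
{s2,s4,s5} --1--> {s0,s1,s2,s3,s4,s5,s6}  [seen]
{s2,s4,s5} --2--> {s0,s1,s2,s3,s4,s5,s6}  [seen]
{s0,s1,s2,s3,s4,s5,s6} --0--> {s0,s1,s2,s3,s4,s5,s6}  [seen]
{s0,s1,s2,s3,s4,s5,s6} --1--> {s0,s1,s2,s3,s4,s5,s6}  [seen]
{s0,s1,s2,s3,s4,s5,s6} --2--> {s0,s1,s2,s3,s4,s5,s6}  [seen]
{s0,s1,s3,s5,s6} --0--> {s0,s1,s2,s3,s4,s5,s6}  [seen]
{s0,s1,s3,s5,s6} --1--> {s0,s1,s2,s3,s4,s5,s6}  [seen]
{s0,s1,s3,s5,s6} --2--> {s0,s1,s2,s3,s4,s5,s6}  [seen]
{s0,s3,s5} --0--> {s0,s1,s2,s3,s4,s5,s6}  [seen]
{s0,s3,s5} --1--> {s1,s3,s4,s5}  [new]
{s0,s3,s5} --2--> {s0,s2,s3,s4,s5}  [new]
{s1,s3,s4,s5} --0--> {s0,s1,s2,s3,s4,s5,s6}  [seen]
{s1,s3,s4,s5} --1--> {s0,s1,s3,s4,s5,s6}  [new]
{s1,s3,s4,s5} --2--> {s0,s1,s3,s4,s5,s6}  [seen]
{s0,s2,s3,s4,s5} --0--> {s0,s1,s2,s3,s4,s5,s6}  [seen]
{s0,s2,s3,s4,s5} --1--> {s0,s1,s2,s3,s4,s5,s6}  [seen]
{s0,s2,s3,s4,s5} --2--> {s0,s1,s2,s3,s4,s5,s6}  [seen]
{s0,s1,s3,s4,s5,s6} --0--> {s0,s1,s2,s3,s4,s5,s6}  [seen]
{s0,s1,s3,s4,s5,s6} --1--> {s0,s1,s2,s3,s4,s5,s6}  [seen]
{s0,s1,s3,s4,s5,s6} --2--> {s0,s1,s2,s3,s4,s5,s6}  [seen]
Reachable DFA states: {s0}, {s2,s3,s4,s5}, {s1,s3}, {s2,s4,s5}, {s0,s1,s2,s3,s4,s5,s6}, {s0,s1,s3,s5,s6}, {s0,s3,s5}, {s1,s3,s4,s5}, {s0,s2,s3,s4,s5}, {s0,s1,s3,s4,s5,s6}.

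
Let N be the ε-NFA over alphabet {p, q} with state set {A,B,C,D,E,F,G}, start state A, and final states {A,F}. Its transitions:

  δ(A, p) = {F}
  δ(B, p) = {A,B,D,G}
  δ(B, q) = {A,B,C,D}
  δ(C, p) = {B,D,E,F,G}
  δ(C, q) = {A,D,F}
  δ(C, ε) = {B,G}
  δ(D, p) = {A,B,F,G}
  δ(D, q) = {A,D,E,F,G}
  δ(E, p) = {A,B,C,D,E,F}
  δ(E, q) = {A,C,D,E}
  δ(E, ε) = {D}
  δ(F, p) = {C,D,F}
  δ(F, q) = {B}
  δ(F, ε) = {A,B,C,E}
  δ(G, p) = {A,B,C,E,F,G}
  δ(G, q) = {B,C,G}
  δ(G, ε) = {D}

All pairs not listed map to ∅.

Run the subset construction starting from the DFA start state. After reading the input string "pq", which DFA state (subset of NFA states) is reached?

{A,B,C,D,E,F,G}

Start: {A}.
δ(A,p) = {F}.
Union: {F}.
ε-closure gives {A,B,C,D,E,F,G}.
After p: {A,B,C,D,E,F,G}.
δ(A,q) = ∅; δ(B,q) = {A,B,C,D}; δ(C,q) = {A,D,F}; δ(D,q) = {A,D,E,F,G}; δ(E,q) = {A,C,D,E}; δ(F,q) = {B}; δ(G,q) = {B,C,G}.
Union: {A,B,C,D,E,F,G}.
After q: {A,B,C,D,E,F,G}.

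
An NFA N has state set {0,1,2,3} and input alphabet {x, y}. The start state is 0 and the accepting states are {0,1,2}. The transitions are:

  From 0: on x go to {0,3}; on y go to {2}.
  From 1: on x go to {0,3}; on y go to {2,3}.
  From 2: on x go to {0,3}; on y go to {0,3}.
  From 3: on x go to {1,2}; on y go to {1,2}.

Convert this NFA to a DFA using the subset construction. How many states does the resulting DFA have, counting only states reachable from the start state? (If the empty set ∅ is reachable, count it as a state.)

Start state of the DFA: {0}.
{0} --x--> {0,3}  [new]
{0} --y--> {2}  [new]
{0,3} --x--> {0,1,2,3}  [new]
{0,3} --y--> {1,2}  [new]
{2} --x--> {0,3}  [seen]
{2} --y--> {0,3}  [seen]
{0,1,2,3} --x--> {0,1,2,3}  [seen]
{0,1,2,3} --y--> {0,1,2,3}  [seen]
{1,2} --x--> {0,3}  [seen]
{1,2} --y--> {0,2,3}  [new]
{0,2,3} --x--> {0,1,2,3}  [seen]
{0,2,3} --y--> {0,1,2,3}  [seen]
Reachable DFA states: {0}, {0,3}, {2}, {0,1,2,3}, {1,2}, {0,2,3}.

6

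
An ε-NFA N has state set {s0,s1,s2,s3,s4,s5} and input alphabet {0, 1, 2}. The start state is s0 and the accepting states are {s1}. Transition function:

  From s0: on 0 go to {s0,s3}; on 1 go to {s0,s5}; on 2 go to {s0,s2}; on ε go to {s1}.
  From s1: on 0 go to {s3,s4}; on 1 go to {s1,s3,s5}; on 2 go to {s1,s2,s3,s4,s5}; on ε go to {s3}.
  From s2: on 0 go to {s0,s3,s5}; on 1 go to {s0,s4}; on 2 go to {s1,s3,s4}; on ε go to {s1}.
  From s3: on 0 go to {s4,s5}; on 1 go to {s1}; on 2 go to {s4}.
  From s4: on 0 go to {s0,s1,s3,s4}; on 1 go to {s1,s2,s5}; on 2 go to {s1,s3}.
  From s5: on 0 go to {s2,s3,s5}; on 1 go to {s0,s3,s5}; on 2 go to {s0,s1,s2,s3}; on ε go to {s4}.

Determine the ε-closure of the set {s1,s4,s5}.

Begin with {s1,s4,s5}.
s1 →ε {s3}; add s3.
ε-closure = {s1,s3,s4,s5}.

{s1,s3,s4,s5}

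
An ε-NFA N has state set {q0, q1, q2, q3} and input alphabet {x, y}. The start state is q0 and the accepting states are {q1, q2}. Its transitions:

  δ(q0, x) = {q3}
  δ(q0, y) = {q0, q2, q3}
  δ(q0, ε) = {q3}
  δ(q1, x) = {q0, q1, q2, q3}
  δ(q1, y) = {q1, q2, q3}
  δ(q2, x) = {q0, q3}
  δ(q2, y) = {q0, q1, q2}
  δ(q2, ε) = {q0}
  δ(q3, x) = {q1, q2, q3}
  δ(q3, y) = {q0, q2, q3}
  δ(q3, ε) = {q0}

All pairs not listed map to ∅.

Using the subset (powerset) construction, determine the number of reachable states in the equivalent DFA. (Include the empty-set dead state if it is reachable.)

3

Start state of the DFA: {q0, q3} (ε-closure of the NFA start).
{q0, q3} --x--> {q0, q1, q2, q3}  [new]
{q0, q3} --y--> {q0, q2, q3}  [new]
{q0, q1, q2, q3} --x--> {q0, q1, q2, q3}  [seen]
{q0, q1, q2, q3} --y--> {q0, q1, q2, q3}  [seen]
{q0, q2, q3} --x--> {q0, q1, q2, q3}  [seen]
{q0, q2, q3} --y--> {q0, q1, q2, q3}  [seen]
Reachable DFA states: {q0, q3}, {q0, q1, q2, q3}, {q0, q2, q3}.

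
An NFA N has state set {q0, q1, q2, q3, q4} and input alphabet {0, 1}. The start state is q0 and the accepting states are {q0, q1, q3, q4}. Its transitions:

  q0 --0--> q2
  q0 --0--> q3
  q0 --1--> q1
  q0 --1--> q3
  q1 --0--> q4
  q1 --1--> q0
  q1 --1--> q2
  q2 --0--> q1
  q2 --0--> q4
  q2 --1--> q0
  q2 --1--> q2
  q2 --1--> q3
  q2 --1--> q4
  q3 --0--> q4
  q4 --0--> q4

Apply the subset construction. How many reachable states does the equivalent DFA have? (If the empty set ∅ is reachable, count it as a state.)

Start state of the DFA: {q0}.
{q0} --0--> {q2, q3}  [new]
{q0} --1--> {q1, q3}  [new]
{q2, q3} --0--> {q1, q4}  [new]
{q2, q3} --1--> {q0, q2, q3, q4}  [new]
{q1, q3} --0--> {q4}  [new]
{q1, q3} --1--> {q0, q2}  [new]
{q1, q4} --0--> {q4}  [seen]
{q1, q4} --1--> {q0, q2}  [seen]
{q0, q2, q3, q4} --0--> {q1, q2, q3, q4}  [new]
{q0, q2, q3, q4} --1--> {q0, q1, q2, q3, q4}  [new]
{q4} --0--> {q4}  [seen]
{q4} --1--> ∅  [new]
{q0, q2} --0--> {q1, q2, q3, q4}  [seen]
{q0, q2} --1--> {q0, q1, q2, q3, q4}  [seen]
{q1, q2, q3, q4} --0--> {q1, q4}  [seen]
{q1, q2, q3, q4} --1--> {q0, q2, q3, q4}  [seen]
{q0, q1, q2, q3, q4} --0--> {q1, q2, q3, q4}  [seen]
{q0, q1, q2, q3, q4} --1--> {q0, q1, q2, q3, q4}  [seen]
∅ --0--> ∅  [seen]
∅ --1--> ∅  [seen]
Reachable DFA states: {q0}, {q2, q3}, {q1, q3}, {q1, q4}, {q0, q2, q3, q4}, {q4}, {q0, q2}, {q1, q2, q3, q4}, {q0, q1, q2, q3, q4}, ∅.

10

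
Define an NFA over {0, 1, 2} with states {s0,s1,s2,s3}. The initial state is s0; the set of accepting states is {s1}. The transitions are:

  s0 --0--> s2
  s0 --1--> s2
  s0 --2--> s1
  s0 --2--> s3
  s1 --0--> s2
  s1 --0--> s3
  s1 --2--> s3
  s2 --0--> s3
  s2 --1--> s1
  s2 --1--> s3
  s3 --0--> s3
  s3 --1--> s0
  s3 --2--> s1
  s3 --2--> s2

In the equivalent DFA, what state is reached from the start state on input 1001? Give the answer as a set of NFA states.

{s0}

Start: {s0}.
δ(s0,1) = {s2}.
Union: {s2}.
After 1: {s2}.
δ(s2,0) = {s3}.
Union: {s3}.
After 0: {s3}.
δ(s3,0) = {s3}.
Union: {s3}.
After 0: {s3}.
δ(s3,1) = {s0}.
Union: {s0}.
After 1: {s0}.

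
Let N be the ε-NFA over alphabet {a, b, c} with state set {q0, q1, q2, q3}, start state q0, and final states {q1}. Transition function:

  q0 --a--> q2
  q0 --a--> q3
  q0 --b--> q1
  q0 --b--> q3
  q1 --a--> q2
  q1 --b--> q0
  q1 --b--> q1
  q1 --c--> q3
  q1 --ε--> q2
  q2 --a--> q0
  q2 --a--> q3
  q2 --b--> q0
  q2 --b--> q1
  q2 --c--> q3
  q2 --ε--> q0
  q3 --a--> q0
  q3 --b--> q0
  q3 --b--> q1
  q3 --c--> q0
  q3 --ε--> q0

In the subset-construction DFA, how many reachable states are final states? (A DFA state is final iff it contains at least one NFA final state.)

1

Start state of the DFA: {q0} (ε-closure of the NFA start).
{q0} --a--> {q0, q2, q3}  [new]
{q0} --b--> {q0, q1, q2, q3}  [new]
{q0} --c--> ∅  [new]
{q0, q2, q3} --a--> {q0, q2, q3}  [seen]
{q0, q2, q3} --b--> {q0, q1, q2, q3}  [seen]
{q0, q2, q3} --c--> {q0, q3}  [new]
{q0, q1, q2, q3} --a--> {q0, q2, q3}  [seen]
{q0, q1, q2, q3} --b--> {q0, q1, q2, q3}  [seen]
{q0, q1, q2, q3} --c--> {q0, q3}  [seen]
∅ --a--> ∅  [seen]
∅ --b--> ∅  [seen]
∅ --c--> ∅  [seen]
{q0, q3} --a--> {q0, q2, q3}  [seen]
{q0, q3} --b--> {q0, q1, q2, q3}  [seen]
{q0, q3} --c--> {q0}  [seen]
Reachable DFA states: {q0}, {q0, q2, q3}, {q0, q1, q2, q3}, ∅, {q0, q3}.
Accepting DFA states (contain an NFA accepting state): {q0, q1, q2, q3}.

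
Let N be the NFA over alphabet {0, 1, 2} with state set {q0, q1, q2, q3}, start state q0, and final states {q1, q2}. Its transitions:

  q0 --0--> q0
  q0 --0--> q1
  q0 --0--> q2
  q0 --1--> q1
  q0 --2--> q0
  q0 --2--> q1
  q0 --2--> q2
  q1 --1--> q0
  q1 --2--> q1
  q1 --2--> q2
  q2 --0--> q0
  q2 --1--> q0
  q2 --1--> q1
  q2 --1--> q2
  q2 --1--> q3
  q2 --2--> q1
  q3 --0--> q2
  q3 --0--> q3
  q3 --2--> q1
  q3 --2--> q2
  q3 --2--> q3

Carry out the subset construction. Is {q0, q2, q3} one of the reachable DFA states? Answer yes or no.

no

Start state of the DFA: {q0}.
{q0} --0--> {q0, q1, q2}  [new]
{q0} --1--> {q1}  [new]
{q0} --2--> {q0, q1, q2}  [seen]
{q0, q1, q2} --0--> {q0, q1, q2}  [seen]
{q0, q1, q2} --1--> {q0, q1, q2, q3}  [new]
{q0, q1, q2} --2--> {q0, q1, q2}  [seen]
{q1} --0--> ∅  [new]
{q1} --1--> {q0}  [seen]
{q1} --2--> {q1, q2}  [new]
{q0, q1, q2, q3} --0--> {q0, q1, q2, q3}  [seen]
{q0, q1, q2, q3} --1--> {q0, q1, q2, q3}  [seen]
{q0, q1, q2, q3} --2--> {q0, q1, q2, q3}  [seen]
∅ --0--> ∅  [seen]
∅ --1--> ∅  [seen]
∅ --2--> ∅  [seen]
{q1, q2} --0--> {q0}  [seen]
{q1, q2} --1--> {q0, q1, q2, q3}  [seen]
{q1, q2} --2--> {q1, q2}  [seen]
Reachable DFA states: {q0}, {q0, q1, q2}, {q1}, {q0, q1, q2, q3}, ∅, {q1, q2}.
{q0, q2, q3} is not among them.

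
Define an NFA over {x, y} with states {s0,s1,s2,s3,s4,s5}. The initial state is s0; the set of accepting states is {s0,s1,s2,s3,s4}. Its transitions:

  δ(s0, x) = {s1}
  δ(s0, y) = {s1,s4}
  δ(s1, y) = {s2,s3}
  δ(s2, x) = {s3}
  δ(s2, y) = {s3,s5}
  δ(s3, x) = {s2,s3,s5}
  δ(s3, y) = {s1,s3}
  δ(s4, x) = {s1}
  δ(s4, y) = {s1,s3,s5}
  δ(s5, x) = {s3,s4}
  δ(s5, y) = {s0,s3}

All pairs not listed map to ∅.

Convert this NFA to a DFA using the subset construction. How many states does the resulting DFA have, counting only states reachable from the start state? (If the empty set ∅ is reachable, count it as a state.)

Start state of the DFA: {s0}.
{s0} --x--> {s1}  [new]
{s0} --y--> {s1,s4}  [new]
{s1} --x--> ∅  [new]
{s1} --y--> {s2,s3}  [new]
{s1,s4} --x--> {s1}  [seen]
{s1,s4} --y--> {s1,s2,s3,s5}  [new]
∅ --x--> ∅  [seen]
∅ --y--> ∅  [seen]
{s2,s3} --x--> {s2,s3,s5}  [new]
{s2,s3} --y--> {s1,s3,s5}  [new]
{s1,s2,s3,s5} --x--> {s2,s3,s4,s5}  [new]
{s1,s2,s3,s5} --y--> {s0,s1,s2,s3,s5}  [new]
{s2,s3,s5} --x--> {s2,s3,s4,s5}  [seen]
{s2,s3,s5} --y--> {s0,s1,s3,s5}  [new]
{s1,s3,s5} --x--> {s2,s3,s4,s5}  [seen]
{s1,s3,s5} --y--> {s0,s1,s2,s3}  [new]
{s2,s3,s4,s5} --x--> {s1,s2,s3,s4,s5}  [new]
{s2,s3,s4,s5} --y--> {s0,s1,s3,s5}  [seen]
{s0,s1,s2,s3,s5} --x--> {s1,s2,s3,s4,s5}  [seen]
{s0,s1,s2,s3,s5} --y--> {s0,s1,s2,s3,s4,s5}  [new]
{s0,s1,s3,s5} --x--> {s1,s2,s3,s4,s5}  [seen]
{s0,s1,s3,s5} --y--> {s0,s1,s2,s3,s4}  [new]
{s0,s1,s2,s3} --x--> {s1,s2,s3,s5}  [seen]
{s0,s1,s2,s3} --y--> {s1,s2,s3,s4,s5}  [seen]
{s1,s2,s3,s4,s5} --x--> {s1,s2,s3,s4,s5}  [seen]
{s1,s2,s3,s4,s5} --y--> {s0,s1,s2,s3,s5}  [seen]
{s0,s1,s2,s3,s4,s5} --x--> {s1,s2,s3,s4,s5}  [seen]
{s0,s1,s2,s3,s4,s5} --y--> {s0,s1,s2,s3,s4,s5}  [seen]
{s0,s1,s2,s3,s4} --x--> {s1,s2,s3,s5}  [seen]
{s0,s1,s2,s3,s4} --y--> {s1,s2,s3,s4,s5}  [seen]
Reachable DFA states: {s0}, {s1}, {s1,s4}, ∅, {s2,s3}, {s1,s2,s3,s5}, {s2,s3,s5}, {s1,s3,s5}, {s2,s3,s4,s5}, {s0,s1,s2,s3,s5}, {s0,s1,s3,s5}, {s0,s1,s2,s3}, {s1,s2,s3,s4,s5}, {s0,s1,s2,s3,s4,s5}, {s0,s1,s2,s3,s4}.

15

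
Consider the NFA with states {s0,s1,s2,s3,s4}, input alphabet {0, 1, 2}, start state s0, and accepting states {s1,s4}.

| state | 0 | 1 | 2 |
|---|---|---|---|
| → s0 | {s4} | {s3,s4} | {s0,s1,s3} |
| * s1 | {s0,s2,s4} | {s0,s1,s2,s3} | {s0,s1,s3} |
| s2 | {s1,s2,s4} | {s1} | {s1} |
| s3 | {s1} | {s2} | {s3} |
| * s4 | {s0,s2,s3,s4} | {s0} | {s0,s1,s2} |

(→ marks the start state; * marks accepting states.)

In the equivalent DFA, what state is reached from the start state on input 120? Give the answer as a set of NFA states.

{s0,s1,s2,s4}

Start: {s0}.
δ(s0,1) = {s3,s4}.
Union: {s3,s4}.
After 1: {s3,s4}.
δ(s3,2) = {s3}; δ(s4,2) = {s0,s1,s2}.
Union: {s0,s1,s2,s3}.
After 2: {s0,s1,s2,s3}.
δ(s0,0) = {s4}; δ(s1,0) = {s0,s2,s4}; δ(s2,0) = {s1,s2,s4}; δ(s3,0) = {s1}.
Union: {s0,s1,s2,s4}.
After 0: {s0,s1,s2,s4}.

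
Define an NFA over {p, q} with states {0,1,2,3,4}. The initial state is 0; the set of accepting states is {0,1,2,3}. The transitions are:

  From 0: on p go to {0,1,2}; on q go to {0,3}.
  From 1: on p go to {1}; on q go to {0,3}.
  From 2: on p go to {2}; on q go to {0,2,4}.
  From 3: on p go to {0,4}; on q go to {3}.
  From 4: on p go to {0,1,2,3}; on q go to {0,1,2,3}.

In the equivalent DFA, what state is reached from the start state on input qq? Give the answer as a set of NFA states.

Start: {0}.
δ(0,q) = {0,3}.
Union: {0,3}.
After q: {0,3}.
δ(0,q) = {0,3}; δ(3,q) = {3}.
Union: {0,3}.
After q: {0,3}.

{0,3}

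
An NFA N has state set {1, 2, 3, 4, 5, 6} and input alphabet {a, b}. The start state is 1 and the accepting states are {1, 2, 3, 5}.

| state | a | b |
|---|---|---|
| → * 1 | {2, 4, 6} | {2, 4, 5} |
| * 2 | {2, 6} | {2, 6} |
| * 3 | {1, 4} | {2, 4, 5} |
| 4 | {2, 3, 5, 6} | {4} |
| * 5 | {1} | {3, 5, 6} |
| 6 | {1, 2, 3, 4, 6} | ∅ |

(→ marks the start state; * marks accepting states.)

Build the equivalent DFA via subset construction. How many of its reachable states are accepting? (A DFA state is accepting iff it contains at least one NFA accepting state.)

Start state of the DFA: {1}.
{1} --a--> {2, 4, 6}  [new]
{1} --b--> {2, 4, 5}  [new]
{2, 4, 6} --a--> {1, 2, 3, 4, 5, 6}  [new]
{2, 4, 6} --b--> {2, 4, 6}  [seen]
{2, 4, 5} --a--> {1, 2, 3, 5, 6}  [new]
{2, 4, 5} --b--> {2, 3, 4, 5, 6}  [new]
{1, 2, 3, 4, 5, 6} --a--> {1, 2, 3, 4, 5, 6}  [seen]
{1, 2, 3, 4, 5, 6} --b--> {2, 3, 4, 5, 6}  [seen]
{1, 2, 3, 5, 6} --a--> {1, 2, 3, 4, 6}  [new]
{1, 2, 3, 5, 6} --b--> {2, 3, 4, 5, 6}  [seen]
{2, 3, 4, 5, 6} --a--> {1, 2, 3, 4, 5, 6}  [seen]
{2, 3, 4, 5, 6} --b--> {2, 3, 4, 5, 6}  [seen]
{1, 2, 3, 4, 6} --a--> {1, 2, 3, 4, 5, 6}  [seen]
{1, 2, 3, 4, 6} --b--> {2, 4, 5, 6}  [new]
{2, 4, 5, 6} --a--> {1, 2, 3, 4, 5, 6}  [seen]
{2, 4, 5, 6} --b--> {2, 3, 4, 5, 6}  [seen]
Reachable DFA states: {1}, {2, 4, 6}, {2, 4, 5}, {1, 2, 3, 4, 5, 6}, {1, 2, 3, 5, 6}, {2, 3, 4, 5, 6}, {1, 2, 3, 4, 6}, {2, 4, 5, 6}.
Accepting DFA states (contain an NFA accepting state): {1}, {2, 4, 6}, {2, 4, 5}, {1, 2, 3, 4, 5, 6}, {1, 2, 3, 5, 6}, {2, 3, 4, 5, 6}, {1, 2, 3, 4, 6}, {2, 4, 5, 6}.

8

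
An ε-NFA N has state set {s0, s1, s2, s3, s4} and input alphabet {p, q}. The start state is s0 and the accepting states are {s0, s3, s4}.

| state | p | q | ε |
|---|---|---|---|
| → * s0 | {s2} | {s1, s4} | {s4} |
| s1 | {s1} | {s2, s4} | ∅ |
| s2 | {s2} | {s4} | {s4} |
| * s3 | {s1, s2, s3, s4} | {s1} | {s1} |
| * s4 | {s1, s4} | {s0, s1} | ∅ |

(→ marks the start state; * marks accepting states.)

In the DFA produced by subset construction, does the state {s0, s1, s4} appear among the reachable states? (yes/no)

Start state of the DFA: {s0, s4} (ε-closure of the NFA start).
{s0, s4} --p--> {s1, s2, s4}  [new]
{s0, s4} --q--> {s0, s1, s4}  [new]
{s1, s2, s4} --p--> {s1, s2, s4}  [seen]
{s1, s2, s4} --q--> {s0, s1, s2, s4}  [new]
{s0, s1, s4} --p--> {s1, s2, s4}  [seen]
{s0, s1, s4} --q--> {s0, s1, s2, s4}  [seen]
{s0, s1, s2, s4} --p--> {s1, s2, s4}  [seen]
{s0, s1, s2, s4} --q--> {s0, s1, s2, s4}  [seen]
Reachable DFA states: {s0, s4}, {s1, s2, s4}, {s0, s1, s4}, {s0, s1, s2, s4}.
{s0, s1, s4} is among them.

yes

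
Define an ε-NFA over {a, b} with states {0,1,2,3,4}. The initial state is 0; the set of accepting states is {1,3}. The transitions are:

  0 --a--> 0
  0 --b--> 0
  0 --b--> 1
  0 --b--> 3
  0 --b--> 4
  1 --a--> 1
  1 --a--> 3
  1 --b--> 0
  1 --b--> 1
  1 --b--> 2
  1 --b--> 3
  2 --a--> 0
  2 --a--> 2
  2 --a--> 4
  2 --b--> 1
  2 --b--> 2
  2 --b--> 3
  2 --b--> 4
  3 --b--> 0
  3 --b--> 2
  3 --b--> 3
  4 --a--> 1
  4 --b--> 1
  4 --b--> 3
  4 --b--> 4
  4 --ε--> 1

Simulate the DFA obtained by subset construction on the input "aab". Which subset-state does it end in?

{0,1,3,4}

Start: {0}.
δ(0,a) = {0}.
Union: {0}.
After a: {0}.
δ(0,a) = {0}.
Union: {0}.
After a: {0}.
δ(0,b) = {0,1,3,4}.
Union: {0,1,3,4}.
After b: {0,1,3,4}.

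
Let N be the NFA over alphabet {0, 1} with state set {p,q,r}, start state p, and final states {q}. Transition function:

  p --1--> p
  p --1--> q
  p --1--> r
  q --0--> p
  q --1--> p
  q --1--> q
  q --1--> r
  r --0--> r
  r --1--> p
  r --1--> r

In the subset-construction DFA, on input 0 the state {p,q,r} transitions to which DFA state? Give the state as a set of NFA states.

{p,r}

δ(p,0) = ∅; δ(q,0) = {p}; δ(r,0) = {r}.
Union: {p,r}.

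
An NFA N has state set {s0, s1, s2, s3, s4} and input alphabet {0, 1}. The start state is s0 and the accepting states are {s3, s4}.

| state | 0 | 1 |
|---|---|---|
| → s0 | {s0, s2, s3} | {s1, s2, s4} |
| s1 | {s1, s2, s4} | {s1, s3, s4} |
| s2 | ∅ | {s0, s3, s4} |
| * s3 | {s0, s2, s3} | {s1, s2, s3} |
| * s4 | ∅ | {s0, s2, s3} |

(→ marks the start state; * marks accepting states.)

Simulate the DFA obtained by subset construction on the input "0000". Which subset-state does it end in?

{s0, s2, s3}

Start: {s0}.
δ(s0,0) = {s0, s2, s3}.
Union: {s0, s2, s3}.
After 0: {s0, s2, s3}.
δ(s0,0) = {s0, s2, s3}; δ(s2,0) = ∅; δ(s3,0) = {s0, s2, s3}.
Union: {s0, s2, s3}.
After 0: {s0, s2, s3}.
δ(s0,0) = {s0, s2, s3}; δ(s2,0) = ∅; δ(s3,0) = {s0, s2, s3}.
Union: {s0, s2, s3}.
After 0: {s0, s2, s3}.
δ(s0,0) = {s0, s2, s3}; δ(s2,0) = ∅; δ(s3,0) = {s0, s2, s3}.
Union: {s0, s2, s3}.
After 0: {s0, s2, s3}.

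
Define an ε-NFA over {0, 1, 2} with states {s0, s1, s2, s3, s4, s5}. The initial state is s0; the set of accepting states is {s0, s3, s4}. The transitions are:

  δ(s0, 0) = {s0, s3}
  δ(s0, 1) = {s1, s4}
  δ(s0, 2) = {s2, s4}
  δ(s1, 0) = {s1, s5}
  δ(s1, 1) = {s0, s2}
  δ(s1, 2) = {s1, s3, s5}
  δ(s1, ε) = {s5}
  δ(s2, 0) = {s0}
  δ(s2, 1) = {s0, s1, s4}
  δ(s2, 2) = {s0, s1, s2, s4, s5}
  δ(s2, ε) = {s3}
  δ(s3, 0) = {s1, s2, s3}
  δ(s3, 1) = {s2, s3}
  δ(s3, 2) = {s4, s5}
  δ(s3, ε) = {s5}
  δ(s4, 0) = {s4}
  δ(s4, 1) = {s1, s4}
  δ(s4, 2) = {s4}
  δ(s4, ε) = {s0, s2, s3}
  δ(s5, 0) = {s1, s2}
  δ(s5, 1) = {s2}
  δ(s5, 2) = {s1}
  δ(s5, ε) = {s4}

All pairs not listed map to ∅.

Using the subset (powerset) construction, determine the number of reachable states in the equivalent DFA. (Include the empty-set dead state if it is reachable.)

3

Start state of the DFA: {s0} (ε-closure of the NFA start).
{s0} --0--> {s0, s2, s3, s4, s5}  [new]
{s0} --1--> {s0, s1, s2, s3, s4, s5}  [new]
{s0} --2--> {s0, s2, s3, s4, s5}  [seen]
{s0, s2, s3, s4, s5} --0--> {s0, s1, s2, s3, s4, s5}  [seen]
{s0, s2, s3, s4, s5} --1--> {s0, s1, s2, s3, s4, s5}  [seen]
{s0, s2, s3, s4, s5} --2--> {s0, s1, s2, s3, s4, s5}  [seen]
{s0, s1, s2, s3, s4, s5} --0--> {s0, s1, s2, s3, s4, s5}  [seen]
{s0, s1, s2, s3, s4, s5} --1--> {s0, s1, s2, s3, s4, s5}  [seen]
{s0, s1, s2, s3, s4, s5} --2--> {s0, s1, s2, s3, s4, s5}  [seen]
Reachable DFA states: {s0}, {s0, s2, s3, s4, s5}, {s0, s1, s2, s3, s4, s5}.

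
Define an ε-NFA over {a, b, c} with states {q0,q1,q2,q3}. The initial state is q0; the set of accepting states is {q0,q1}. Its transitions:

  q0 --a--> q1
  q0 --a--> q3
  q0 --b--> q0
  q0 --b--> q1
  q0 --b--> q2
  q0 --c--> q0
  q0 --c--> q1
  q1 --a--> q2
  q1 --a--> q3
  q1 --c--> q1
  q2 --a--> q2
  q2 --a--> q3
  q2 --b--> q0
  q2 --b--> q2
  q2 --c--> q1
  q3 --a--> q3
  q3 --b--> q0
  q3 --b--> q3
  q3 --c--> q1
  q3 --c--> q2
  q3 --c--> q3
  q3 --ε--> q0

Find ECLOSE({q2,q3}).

{q0,q2,q3}

Begin with {q2,q3}.
q3 →ε {q0}; add q0.
ε-closure = {q0,q2,q3}.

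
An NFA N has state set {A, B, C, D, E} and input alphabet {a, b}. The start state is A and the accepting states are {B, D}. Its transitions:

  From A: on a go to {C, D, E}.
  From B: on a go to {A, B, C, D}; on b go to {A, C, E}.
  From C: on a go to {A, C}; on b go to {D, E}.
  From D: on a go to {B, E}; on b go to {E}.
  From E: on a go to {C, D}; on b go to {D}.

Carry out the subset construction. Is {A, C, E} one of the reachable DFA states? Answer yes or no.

Start state of the DFA: {A}.
{A} --a--> {C, D, E}  [new]
{A} --b--> ∅  [new]
{C, D, E} --a--> {A, B, C, D, E}  [new]
{C, D, E} --b--> {D, E}  [new]
∅ --a--> ∅  [seen]
∅ --b--> ∅  [seen]
{A, B, C, D, E} --a--> {A, B, C, D, E}  [seen]
{A, B, C, D, E} --b--> {A, C, D, E}  [new]
{D, E} --a--> {B, C, D, E}  [new]
{D, E} --b--> {D, E}  [seen]
{A, C, D, E} --a--> {A, B, C, D, E}  [seen]
{A, C, D, E} --b--> {D, E}  [seen]
{B, C, D, E} --a--> {A, B, C, D, E}  [seen]
{B, C, D, E} --b--> {A, C, D, E}  [seen]
Reachable DFA states: {A}, {C, D, E}, ∅, {A, B, C, D, E}, {D, E}, {A, C, D, E}, {B, C, D, E}.
{A, C, E} is not among them.

no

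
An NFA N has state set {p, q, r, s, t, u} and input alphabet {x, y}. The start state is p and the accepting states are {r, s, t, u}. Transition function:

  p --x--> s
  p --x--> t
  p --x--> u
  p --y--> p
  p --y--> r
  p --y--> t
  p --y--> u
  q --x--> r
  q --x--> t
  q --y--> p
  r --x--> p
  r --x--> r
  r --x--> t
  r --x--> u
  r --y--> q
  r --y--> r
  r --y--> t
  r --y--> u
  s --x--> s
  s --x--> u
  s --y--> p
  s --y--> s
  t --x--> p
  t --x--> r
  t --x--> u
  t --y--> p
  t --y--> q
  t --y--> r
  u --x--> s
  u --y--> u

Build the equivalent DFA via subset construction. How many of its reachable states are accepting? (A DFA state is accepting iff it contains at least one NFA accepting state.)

7

Start state of the DFA: {p}.
{p} --x--> {s, t, u}  [new]
{p} --y--> {p, r, t, u}  [new]
{s, t, u} --x--> {p, r, s, u}  [new]
{s, t, u} --y--> {p, q, r, s, u}  [new]
{p, r, t, u} --x--> {p, r, s, t, u}  [new]
{p, r, t, u} --y--> {p, q, r, t, u}  [new]
{p, r, s, u} --x--> {p, r, s, t, u}  [seen]
{p, r, s, u} --y--> {p, q, r, s, t, u}  [new]
{p, q, r, s, u} --x--> {p, r, s, t, u}  [seen]
{p, q, r, s, u} --y--> {p, q, r, s, t, u}  [seen]
{p, r, s, t, u} --x--> {p, r, s, t, u}  [seen]
{p, r, s, t, u} --y--> {p, q, r, s, t, u}  [seen]
{p, q, r, t, u} --x--> {p, r, s, t, u}  [seen]
{p, q, r, t, u} --y--> {p, q, r, t, u}  [seen]
{p, q, r, s, t, u} --x--> {p, r, s, t, u}  [seen]
{p, q, r, s, t, u} --y--> {p, q, r, s, t, u}  [seen]
Reachable DFA states: {p}, {s, t, u}, {p, r, t, u}, {p, r, s, u}, {p, q, r, s, u}, {p, r, s, t, u}, {p, q, r, t, u}, {p, q, r, s, t, u}.
Accepting DFA states (contain an NFA accepting state): {s, t, u}, {p, r, t, u}, {p, r, s, u}, {p, q, r, s, u}, {p, r, s, t, u}, {p, q, r, t, u}, {p, q, r, s, t, u}.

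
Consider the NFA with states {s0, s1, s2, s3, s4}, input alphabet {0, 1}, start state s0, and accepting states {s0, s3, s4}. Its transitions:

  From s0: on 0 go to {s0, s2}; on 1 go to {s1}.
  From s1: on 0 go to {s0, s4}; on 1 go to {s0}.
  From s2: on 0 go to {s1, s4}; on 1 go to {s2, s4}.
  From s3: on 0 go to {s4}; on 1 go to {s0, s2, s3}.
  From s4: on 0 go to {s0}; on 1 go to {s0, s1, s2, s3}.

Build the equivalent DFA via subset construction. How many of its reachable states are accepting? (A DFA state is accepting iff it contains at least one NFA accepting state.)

Start state of the DFA: {s0}.
{s0} --0--> {s0, s2}  [new]
{s0} --1--> {s1}  [new]
{s0, s2} --0--> {s0, s1, s2, s4}  [new]
{s0, s2} --1--> {s1, s2, s4}  [new]
{s1} --0--> {s0, s4}  [new]
{s1} --1--> {s0}  [seen]
{s0, s1, s2, s4} --0--> {s0, s1, s2, s4}  [seen]
{s0, s1, s2, s4} --1--> {s0, s1, s2, s3, s4}  [new]
{s1, s2, s4} --0--> {s0, s1, s4}  [new]
{s1, s2, s4} --1--> {s0, s1, s2, s3, s4}  [seen]
{s0, s4} --0--> {s0, s2}  [seen]
{s0, s4} --1--> {s0, s1, s2, s3}  [new]
{s0, s1, s2, s3, s4} --0--> {s0, s1, s2, s4}  [seen]
{s0, s1, s2, s3, s4} --1--> {s0, s1, s2, s3, s4}  [seen]
{s0, s1, s4} --0--> {s0, s2, s4}  [new]
{s0, s1, s4} --1--> {s0, s1, s2, s3}  [seen]
{s0, s1, s2, s3} --0--> {s0, s1, s2, s4}  [seen]
{s0, s1, s2, s3} --1--> {s0, s1, s2, s3, s4}  [seen]
{s0, s2, s4} --0--> {s0, s1, s2, s4}  [seen]
{s0, s2, s4} --1--> {s0, s1, s2, s3, s4}  [seen]
Reachable DFA states: {s0}, {s0, s2}, {s1}, {s0, s1, s2, s4}, {s1, s2, s4}, {s0, s4}, {s0, s1, s2, s3, s4}, {s0, s1, s4}, {s0, s1, s2, s3}, {s0, s2, s4}.
Accepting DFA states (contain an NFA accepting state): {s0}, {s0, s2}, {s0, s1, s2, s4}, {s1, s2, s4}, {s0, s4}, {s0, s1, s2, s3, s4}, {s0, s1, s4}, {s0, s1, s2, s3}, {s0, s2, s4}.

9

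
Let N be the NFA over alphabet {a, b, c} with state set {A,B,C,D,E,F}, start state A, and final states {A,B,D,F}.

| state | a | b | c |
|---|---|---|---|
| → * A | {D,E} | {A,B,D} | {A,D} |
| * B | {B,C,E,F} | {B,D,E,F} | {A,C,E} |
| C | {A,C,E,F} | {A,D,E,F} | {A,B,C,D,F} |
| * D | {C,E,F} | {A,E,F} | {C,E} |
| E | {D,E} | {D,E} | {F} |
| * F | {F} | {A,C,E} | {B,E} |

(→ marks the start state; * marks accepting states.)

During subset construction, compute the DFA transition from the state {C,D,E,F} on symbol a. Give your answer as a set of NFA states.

{A,C,D,E,F}

δ(C,a) = {A,C,E,F}; δ(D,a) = {C,E,F}; δ(E,a) = {D,E}; δ(F,a) = {F}.
Union: {A,C,D,E,F}.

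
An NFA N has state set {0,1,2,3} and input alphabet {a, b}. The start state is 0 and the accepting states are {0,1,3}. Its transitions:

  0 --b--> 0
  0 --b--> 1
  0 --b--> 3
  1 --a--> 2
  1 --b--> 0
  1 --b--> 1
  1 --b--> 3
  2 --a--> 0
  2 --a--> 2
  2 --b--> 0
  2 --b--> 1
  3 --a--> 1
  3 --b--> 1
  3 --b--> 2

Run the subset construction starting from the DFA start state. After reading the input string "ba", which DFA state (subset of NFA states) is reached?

{1,2}

Start: {0}.
δ(0,b) = {0,1,3}.
Union: {0,1,3}.
After b: {0,1,3}.
δ(0,a) = ∅; δ(1,a) = {2}; δ(3,a) = {1}.
Union: {1,2}.
After a: {1,2}.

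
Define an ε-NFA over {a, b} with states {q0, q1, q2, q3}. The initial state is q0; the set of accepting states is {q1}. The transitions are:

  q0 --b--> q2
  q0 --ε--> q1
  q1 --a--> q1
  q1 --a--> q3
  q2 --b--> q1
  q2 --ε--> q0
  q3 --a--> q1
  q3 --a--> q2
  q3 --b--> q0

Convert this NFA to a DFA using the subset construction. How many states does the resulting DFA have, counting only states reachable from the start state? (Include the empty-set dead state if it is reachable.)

4

Start state of the DFA: {q0, q1} (ε-closure of the NFA start).
{q0, q1} --a--> {q1, q3}  [new]
{q0, q1} --b--> {q0, q1, q2}  [new]
{q1, q3} --a--> {q0, q1, q2, q3}  [new]
{q1, q3} --b--> {q0, q1}  [seen]
{q0, q1, q2} --a--> {q1, q3}  [seen]
{q0, q1, q2} --b--> {q0, q1, q2}  [seen]
{q0, q1, q2, q3} --a--> {q0, q1, q2, q3}  [seen]
{q0, q1, q2, q3} --b--> {q0, q1, q2}  [seen]
Reachable DFA states: {q0, q1}, {q1, q3}, {q0, q1, q2}, {q0, q1, q2, q3}.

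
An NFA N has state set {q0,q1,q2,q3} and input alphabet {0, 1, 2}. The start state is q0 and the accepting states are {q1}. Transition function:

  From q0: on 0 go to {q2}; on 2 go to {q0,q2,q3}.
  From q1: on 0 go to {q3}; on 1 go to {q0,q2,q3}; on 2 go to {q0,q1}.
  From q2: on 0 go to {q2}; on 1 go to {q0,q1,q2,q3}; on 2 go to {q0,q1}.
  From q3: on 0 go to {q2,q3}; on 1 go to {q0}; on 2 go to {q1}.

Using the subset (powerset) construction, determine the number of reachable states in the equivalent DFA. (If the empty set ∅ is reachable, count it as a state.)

Start state of the DFA: {q0}.
{q0} --0--> {q2}  [new]
{q0} --1--> ∅  [new]
{q0} --2--> {q0,q2,q3}  [new]
{q2} --0--> {q2}  [seen]
{q2} --1--> {q0,q1,q2,q3}  [new]
{q2} --2--> {q0,q1}  [new]
∅ --0--> ∅  [seen]
∅ --1--> ∅  [seen]
∅ --2--> ∅  [seen]
{q0,q2,q3} --0--> {q2,q3}  [new]
{q0,q2,q3} --1--> {q0,q1,q2,q3}  [seen]
{q0,q2,q3} --2--> {q0,q1,q2,q3}  [seen]
{q0,q1,q2,q3} --0--> {q2,q3}  [seen]
{q0,q1,q2,q3} --1--> {q0,q1,q2,q3}  [seen]
{q0,q1,q2,q3} --2--> {q0,q1,q2,q3}  [seen]
{q0,q1} --0--> {q2,q3}  [seen]
{q0,q1} --1--> {q0,q2,q3}  [seen]
{q0,q1} --2--> {q0,q1,q2,q3}  [seen]
{q2,q3} --0--> {q2,q3}  [seen]
{q2,q3} --1--> {q0,q1,q2,q3}  [seen]
{q2,q3} --2--> {q0,q1}  [seen]
Reachable DFA states: {q0}, {q2}, ∅, {q0,q2,q3}, {q0,q1,q2,q3}, {q0,q1}, {q2,q3}.

7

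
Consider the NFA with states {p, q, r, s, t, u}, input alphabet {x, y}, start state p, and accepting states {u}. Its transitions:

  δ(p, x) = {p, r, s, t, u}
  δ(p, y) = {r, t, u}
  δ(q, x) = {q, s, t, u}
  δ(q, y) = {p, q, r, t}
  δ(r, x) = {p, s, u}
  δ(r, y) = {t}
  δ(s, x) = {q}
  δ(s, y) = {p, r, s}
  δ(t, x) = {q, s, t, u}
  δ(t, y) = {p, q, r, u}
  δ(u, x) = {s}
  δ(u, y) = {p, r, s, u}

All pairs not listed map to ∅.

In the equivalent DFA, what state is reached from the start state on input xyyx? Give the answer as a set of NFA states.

Start: {p}.
δ(p,x) = {p, r, s, t, u}.
Union: {p, r, s, t, u}.
After x: {p, r, s, t, u}.
δ(p,y) = {r, t, u}; δ(r,y) = {t}; δ(s,y) = {p, r, s}; δ(t,y) = {p, q, r, u}; δ(u,y) = {p, r, s, u}.
Union: {p, q, r, s, t, u}.
After y: {p, q, r, s, t, u}.
δ(p,y) = {r, t, u}; δ(q,y) = {p, q, r, t}; δ(r,y) = {t}; δ(s,y) = {p, r, s}; δ(t,y) = {p, q, r, u}; δ(u,y) = {p, r, s, u}.
Union: {p, q, r, s, t, u}.
After y: {p, q, r, s, t, u}.
δ(p,x) = {p, r, s, t, u}; δ(q,x) = {q, s, t, u}; δ(r,x) = {p, s, u}; δ(s,x) = {q}; δ(t,x) = {q, s, t, u}; δ(u,x) = {s}.
Union: {p, q, r, s, t, u}.
After x: {p, q, r, s, t, u}.

{p, q, r, s, t, u}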